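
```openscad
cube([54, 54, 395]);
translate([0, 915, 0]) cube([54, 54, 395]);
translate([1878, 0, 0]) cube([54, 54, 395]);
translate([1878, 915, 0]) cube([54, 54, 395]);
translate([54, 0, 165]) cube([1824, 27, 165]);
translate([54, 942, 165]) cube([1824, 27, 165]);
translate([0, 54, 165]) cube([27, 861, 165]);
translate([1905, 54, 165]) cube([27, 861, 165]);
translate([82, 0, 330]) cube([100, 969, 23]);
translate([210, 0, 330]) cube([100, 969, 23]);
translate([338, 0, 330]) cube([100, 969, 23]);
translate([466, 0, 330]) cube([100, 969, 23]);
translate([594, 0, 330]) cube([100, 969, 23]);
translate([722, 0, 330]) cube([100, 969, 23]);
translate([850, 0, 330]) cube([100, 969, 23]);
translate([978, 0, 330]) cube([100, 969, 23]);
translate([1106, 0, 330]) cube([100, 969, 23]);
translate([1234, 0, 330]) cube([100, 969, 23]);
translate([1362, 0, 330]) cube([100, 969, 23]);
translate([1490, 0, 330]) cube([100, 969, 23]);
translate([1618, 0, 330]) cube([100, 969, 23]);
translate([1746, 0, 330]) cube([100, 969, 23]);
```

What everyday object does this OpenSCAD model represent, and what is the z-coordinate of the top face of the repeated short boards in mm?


A bed frame. The slat-top height is 353 mm.

Four posts, four rails, and a row of slats — a bed frame. Slats sit on the rails at z = 165 + 165 = 330; with slat thickness 23, the top is 353 mm.


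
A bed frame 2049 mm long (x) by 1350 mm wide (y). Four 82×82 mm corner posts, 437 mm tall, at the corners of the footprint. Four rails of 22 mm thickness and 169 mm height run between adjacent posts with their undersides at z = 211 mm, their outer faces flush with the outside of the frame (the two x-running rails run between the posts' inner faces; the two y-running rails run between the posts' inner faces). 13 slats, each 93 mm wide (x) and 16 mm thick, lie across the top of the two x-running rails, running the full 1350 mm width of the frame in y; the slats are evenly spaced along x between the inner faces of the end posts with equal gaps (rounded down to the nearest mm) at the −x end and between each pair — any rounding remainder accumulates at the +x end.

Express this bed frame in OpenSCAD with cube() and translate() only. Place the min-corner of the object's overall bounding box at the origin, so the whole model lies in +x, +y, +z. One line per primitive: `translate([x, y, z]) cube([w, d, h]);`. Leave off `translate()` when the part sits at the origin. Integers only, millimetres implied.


cube([82, 82, 437]);
translate([0, 1268, 0]) cube([82, 82, 437]);
translate([1967, 0, 0]) cube([82, 82, 437]);
translate([1967, 1268, 0]) cube([82, 82, 437]);
translate([82, 0, 211]) cube([1885, 22, 169]);
translate([82, 1328, 211]) cube([1885, 22, 169]);
translate([0, 82, 211]) cube([22, 1186, 169]);
translate([2027, 82, 211]) cube([22, 1186, 169]);
translate([130, 0, 380]) cube([93, 1350, 16]);
translate([271, 0, 380]) cube([93, 1350, 16]);
translate([412, 0, 380]) cube([93, 1350, 16]);
translate([553, 0, 380]) cube([93, 1350, 16]);
translate([694, 0, 380]) cube([93, 1350, 16]);
translate([835, 0, 380]) cube([93, 1350, 16]);
translate([976, 0, 380]) cube([93, 1350, 16]);
translate([1117, 0, 380]) cube([93, 1350, 16]);
translate([1258, 0, 380]) cube([93, 1350, 16]);
translate([1399, 0, 380]) cube([93, 1350, 16]);
translate([1540, 0, 380]) cube([93, 1350, 16]);
translate([1681, 0, 380]) cube([93, 1350, 16]);
translate([1822, 0, 380]) cube([93, 1350, 16]);


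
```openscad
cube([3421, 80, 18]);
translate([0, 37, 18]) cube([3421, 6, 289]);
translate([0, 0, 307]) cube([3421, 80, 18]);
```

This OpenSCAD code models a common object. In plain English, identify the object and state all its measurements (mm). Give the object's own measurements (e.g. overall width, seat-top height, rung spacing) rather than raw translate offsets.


An I-beam lying along x, 3421 mm long. Overall section height 325 mm. Two flanges 80 mm wide (y) and 18 mm thick, one on the floor and one at the top; a web 6 mm thick runs between them, centred on the flange width.


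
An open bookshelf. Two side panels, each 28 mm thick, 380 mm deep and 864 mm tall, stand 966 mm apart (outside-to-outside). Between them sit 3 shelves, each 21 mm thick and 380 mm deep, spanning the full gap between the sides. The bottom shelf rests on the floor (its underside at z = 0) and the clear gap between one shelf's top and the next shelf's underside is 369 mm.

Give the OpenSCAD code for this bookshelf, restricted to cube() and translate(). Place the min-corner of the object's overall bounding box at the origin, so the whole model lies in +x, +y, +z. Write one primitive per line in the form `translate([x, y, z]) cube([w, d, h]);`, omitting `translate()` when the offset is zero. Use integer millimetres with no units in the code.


cube([28, 380, 864]);
translate([938, 0, 0]) cube([28, 380, 864]);
translate([28, 0, 0]) cube([910, 380, 21]);
translate([28, 0, 390]) cube([910, 380, 21]);
translate([28, 0, 780]) cube([910, 380, 21]);


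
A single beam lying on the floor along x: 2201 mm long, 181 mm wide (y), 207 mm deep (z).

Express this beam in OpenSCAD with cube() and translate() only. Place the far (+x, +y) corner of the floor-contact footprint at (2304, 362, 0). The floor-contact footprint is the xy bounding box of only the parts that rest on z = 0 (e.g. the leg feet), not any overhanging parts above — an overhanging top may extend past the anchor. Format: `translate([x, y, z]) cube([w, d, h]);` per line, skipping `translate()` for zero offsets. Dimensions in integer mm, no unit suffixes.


translate([103, 181, 0]) cube([2201, 181, 207]);


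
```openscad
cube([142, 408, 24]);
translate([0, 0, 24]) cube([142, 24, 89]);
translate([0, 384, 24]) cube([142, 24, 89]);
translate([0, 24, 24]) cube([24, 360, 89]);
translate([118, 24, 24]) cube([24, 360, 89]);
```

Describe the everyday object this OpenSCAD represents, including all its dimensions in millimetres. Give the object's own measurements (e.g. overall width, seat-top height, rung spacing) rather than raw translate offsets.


An open-topped rectangular box: outside dimensions 142×408×113 mm, with a uniform wall and base thickness of 24 mm. The base is a full 142×408 slab on the floor; four walls sit on top of the base. The front and back walls (the −y and +y sides) span the full width; the two side walls fit between them.


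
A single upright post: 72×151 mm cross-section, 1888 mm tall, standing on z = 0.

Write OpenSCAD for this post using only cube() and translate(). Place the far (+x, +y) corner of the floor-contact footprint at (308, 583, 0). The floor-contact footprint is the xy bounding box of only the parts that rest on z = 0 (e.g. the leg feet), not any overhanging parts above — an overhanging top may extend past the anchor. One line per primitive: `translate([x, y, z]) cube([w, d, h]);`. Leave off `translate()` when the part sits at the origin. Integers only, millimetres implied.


translate([236, 432, 0]) cube([72, 151, 1888]);


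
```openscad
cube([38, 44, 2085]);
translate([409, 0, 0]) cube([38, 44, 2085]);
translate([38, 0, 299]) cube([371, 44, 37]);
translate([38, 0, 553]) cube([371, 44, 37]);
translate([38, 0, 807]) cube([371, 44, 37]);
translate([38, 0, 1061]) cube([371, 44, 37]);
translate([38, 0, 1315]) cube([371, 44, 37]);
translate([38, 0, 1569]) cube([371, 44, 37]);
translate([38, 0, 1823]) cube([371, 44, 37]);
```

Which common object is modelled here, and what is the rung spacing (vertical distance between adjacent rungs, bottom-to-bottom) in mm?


A ladder. The rung spacing is 254 mm.

Two tall 38×44 posts with 7 short bars between them — a ladder. Adjacent rungs sit at z = 299 and z = 553, so the spacing is 553 − 299 = 254 mm.


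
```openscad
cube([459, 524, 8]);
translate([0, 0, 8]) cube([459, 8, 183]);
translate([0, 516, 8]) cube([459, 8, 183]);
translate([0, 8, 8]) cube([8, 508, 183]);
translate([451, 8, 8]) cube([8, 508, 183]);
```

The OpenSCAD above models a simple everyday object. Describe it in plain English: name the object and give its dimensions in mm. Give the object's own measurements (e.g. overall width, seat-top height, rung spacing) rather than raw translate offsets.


An open-topped rectangular box: outside dimensions 459×524×191 mm, with a uniform wall and base thickness of 8 mm. The base is a full 459×524 slab on the floor; four walls sit on top of the base. The front and back walls (the −y and +y sides) span the full width; the two side walls fit between them.


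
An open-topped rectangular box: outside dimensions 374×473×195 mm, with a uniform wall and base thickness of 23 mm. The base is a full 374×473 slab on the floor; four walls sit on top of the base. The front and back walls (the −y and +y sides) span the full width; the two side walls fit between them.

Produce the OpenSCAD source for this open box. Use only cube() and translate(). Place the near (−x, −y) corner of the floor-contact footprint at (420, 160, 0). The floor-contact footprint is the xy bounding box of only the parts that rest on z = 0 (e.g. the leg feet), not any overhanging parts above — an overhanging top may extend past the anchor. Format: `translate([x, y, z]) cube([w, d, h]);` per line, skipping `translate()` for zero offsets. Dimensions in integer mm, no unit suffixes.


translate([420, 160, 0]) cube([374, 473, 23]);
translate([420, 160, 23]) cube([374, 23, 172]);
translate([420, 610, 23]) cube([374, 23, 172]);
translate([420, 183, 23]) cube([23, 427, 172]);
translate([771, 183, 23]) cube([23, 427, 172]);


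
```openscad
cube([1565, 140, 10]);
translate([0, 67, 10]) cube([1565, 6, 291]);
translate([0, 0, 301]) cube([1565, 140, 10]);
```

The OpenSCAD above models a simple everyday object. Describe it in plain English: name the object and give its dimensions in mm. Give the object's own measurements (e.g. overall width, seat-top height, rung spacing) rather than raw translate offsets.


An I-beam lying along x, 1565 mm long. Overall section height 311 mm. Two flanges 140 mm wide (y) and 10 mm thick, one on the floor and one at the top; a web 6 mm thick runs between them, centred on the flange width.


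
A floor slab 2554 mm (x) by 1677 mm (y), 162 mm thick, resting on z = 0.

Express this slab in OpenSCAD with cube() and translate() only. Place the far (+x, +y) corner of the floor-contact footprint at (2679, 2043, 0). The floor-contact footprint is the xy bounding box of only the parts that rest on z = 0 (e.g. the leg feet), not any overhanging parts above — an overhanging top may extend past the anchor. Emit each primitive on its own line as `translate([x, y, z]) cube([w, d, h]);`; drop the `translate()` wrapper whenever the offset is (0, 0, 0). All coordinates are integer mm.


translate([125, 366, 0]) cube([2554, 1677, 162]);


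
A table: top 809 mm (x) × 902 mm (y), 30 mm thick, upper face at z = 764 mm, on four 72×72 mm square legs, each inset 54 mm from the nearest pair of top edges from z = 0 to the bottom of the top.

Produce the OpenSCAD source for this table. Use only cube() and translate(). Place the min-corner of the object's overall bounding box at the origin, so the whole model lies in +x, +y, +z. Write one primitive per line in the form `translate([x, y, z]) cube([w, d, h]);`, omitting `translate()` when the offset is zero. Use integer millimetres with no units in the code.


translate([0, 0, 734]) cube([809, 902, 30]);
translate([54, 54, 0]) cube([72, 72, 734]);
translate([683, 54, 0]) cube([72, 72, 734]);
translate([54, 776, 0]) cube([72, 72, 734]);
translate([683, 776, 0]) cube([72, 72, 734]);


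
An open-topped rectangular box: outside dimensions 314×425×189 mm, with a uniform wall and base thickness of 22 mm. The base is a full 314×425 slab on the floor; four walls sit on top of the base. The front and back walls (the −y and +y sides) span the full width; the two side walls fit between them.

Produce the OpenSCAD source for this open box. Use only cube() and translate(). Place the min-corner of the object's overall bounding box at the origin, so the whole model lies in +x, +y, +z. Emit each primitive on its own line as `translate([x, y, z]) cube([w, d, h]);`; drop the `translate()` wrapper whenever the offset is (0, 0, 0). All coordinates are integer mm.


cube([314, 425, 22]);
translate([0, 0, 22]) cube([314, 22, 167]);
translate([0, 403, 22]) cube([314, 22, 167]);
translate([0, 22, 22]) cube([22, 381, 167]);
translate([292, 22, 22]) cube([22, 381, 167]);


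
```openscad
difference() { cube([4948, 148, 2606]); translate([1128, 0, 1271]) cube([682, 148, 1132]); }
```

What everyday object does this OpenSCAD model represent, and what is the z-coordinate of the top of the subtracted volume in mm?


A wall with a window opening. The window head height is 2403 mm.

A wall with a rectangular opening subtracted — a window. Sill at z = 1271, opening 1132 mm tall, so the head is at 1271 + 1132 = 2403 mm.


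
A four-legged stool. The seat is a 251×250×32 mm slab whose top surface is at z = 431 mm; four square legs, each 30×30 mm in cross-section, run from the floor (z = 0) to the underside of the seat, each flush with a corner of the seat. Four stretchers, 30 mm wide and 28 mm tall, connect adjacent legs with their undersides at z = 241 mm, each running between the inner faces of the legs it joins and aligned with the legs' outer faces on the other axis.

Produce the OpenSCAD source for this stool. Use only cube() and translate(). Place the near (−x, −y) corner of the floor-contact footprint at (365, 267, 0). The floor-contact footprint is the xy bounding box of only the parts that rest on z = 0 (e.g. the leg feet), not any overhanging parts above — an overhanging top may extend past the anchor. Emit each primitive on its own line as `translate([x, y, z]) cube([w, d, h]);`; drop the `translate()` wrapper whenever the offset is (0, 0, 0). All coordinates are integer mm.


translate([365, 267, 399]) cube([251, 250, 32]);
translate([365, 267, 0]) cube([30, 30, 399]);
translate([586, 267, 0]) cube([30, 30, 399]);
translate([365, 487, 0]) cube([30, 30, 399]);
translate([586, 487, 0]) cube([30, 30, 399]);
translate([395, 267, 241]) cube([191, 30, 28]);
translate([395, 487, 241]) cube([191, 30, 28]);
translate([365, 297, 241]) cube([30, 190, 28]);
translate([586, 297, 241]) cube([30, 190, 28]);


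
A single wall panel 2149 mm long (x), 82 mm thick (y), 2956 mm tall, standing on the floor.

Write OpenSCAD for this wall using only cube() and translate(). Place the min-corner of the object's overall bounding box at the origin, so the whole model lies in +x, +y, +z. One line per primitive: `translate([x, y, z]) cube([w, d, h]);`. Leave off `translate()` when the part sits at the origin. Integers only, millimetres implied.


cube([2149, 82, 2956]);


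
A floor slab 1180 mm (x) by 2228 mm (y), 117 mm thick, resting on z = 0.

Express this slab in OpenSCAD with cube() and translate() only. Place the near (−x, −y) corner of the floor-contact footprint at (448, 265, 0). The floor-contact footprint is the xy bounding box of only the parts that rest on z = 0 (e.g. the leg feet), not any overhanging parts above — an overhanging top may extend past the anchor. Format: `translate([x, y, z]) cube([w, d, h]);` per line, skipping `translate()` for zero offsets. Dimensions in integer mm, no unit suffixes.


translate([448, 265, 0]) cube([1180, 2228, 117]);


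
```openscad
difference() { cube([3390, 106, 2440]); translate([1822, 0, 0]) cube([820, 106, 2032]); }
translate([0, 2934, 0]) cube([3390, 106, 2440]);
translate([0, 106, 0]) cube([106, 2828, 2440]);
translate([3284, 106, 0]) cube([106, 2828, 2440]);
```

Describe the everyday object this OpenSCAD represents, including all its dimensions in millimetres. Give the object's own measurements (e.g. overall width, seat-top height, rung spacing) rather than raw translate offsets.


A single room: four walls, each 2440 mm tall and 106 mm thick, enclosing an outside footprint 3390×3040 mm (x × y), no floor or roof. The front and back walls (−y and +y sides) run the full x-width; the side walls fit between their inner faces. A door opening 820 mm wide and 2032 mm tall is cut through the front wall from the floor up, its −x edge 1822 mm from the wall's −x end.


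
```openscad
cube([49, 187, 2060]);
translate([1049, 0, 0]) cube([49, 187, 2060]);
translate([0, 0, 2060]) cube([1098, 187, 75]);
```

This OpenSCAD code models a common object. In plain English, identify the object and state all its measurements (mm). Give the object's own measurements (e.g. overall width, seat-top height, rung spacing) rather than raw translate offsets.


A door frame. The clear opening is 1000 mm wide and 2060 mm high. Two 49 mm wide jambs, 187 mm deep, stand either side of the opening from the floor to the top of the opening. A 75 mm thick head sits across the top of both jambs, spanning the full outside width of the frame.


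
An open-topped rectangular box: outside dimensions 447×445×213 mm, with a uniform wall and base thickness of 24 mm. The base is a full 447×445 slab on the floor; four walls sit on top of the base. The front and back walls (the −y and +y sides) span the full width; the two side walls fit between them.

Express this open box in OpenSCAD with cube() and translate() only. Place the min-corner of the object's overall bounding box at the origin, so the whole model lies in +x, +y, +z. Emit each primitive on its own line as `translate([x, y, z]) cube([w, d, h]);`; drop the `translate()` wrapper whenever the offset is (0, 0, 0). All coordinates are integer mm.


cube([447, 445, 24]);
translate([0, 0, 24]) cube([447, 24, 189]);
translate([0, 421, 24]) cube([447, 24, 189]);
translate([0, 24, 24]) cube([24, 397, 189]);
translate([423, 24, 24]) cube([24, 397, 189]);


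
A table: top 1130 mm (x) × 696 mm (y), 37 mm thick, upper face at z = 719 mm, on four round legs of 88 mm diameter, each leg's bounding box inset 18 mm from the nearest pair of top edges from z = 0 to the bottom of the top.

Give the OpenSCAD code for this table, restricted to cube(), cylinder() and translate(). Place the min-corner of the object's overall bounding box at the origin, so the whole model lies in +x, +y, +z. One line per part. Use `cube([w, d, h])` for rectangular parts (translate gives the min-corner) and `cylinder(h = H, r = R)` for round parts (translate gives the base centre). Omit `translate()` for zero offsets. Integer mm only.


translate([0, 0, 682]) cube([1130, 696, 37]);
translate([62, 62, 0]) cylinder(h = 682, r = 44);
translate([1068, 62, 0]) cylinder(h = 682, r = 44);
translate([62, 634, 0]) cylinder(h = 682, r = 44);
translate([1068, 634, 0]) cylinder(h = 682, r = 44);


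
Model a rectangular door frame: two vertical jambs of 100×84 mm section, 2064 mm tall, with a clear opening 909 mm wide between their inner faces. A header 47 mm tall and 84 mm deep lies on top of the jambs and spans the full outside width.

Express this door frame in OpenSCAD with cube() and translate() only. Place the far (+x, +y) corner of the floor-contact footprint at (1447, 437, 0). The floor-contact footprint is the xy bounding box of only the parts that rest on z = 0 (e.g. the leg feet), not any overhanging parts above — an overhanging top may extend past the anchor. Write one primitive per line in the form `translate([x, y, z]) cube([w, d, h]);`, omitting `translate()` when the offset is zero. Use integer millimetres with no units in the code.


translate([338, 353, 0]) cube([100, 84, 2064]);
translate([1347, 353, 0]) cube([100, 84, 2064]);
translate([338, 353, 2064]) cube([1109, 84, 47]);


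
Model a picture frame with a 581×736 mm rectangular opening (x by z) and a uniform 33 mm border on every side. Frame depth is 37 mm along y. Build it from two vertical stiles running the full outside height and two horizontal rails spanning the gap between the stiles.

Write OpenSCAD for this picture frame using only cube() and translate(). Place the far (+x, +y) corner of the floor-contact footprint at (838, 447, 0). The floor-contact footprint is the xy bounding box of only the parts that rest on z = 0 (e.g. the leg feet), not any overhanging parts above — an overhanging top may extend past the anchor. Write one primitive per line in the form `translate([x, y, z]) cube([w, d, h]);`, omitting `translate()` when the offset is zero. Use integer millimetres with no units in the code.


translate([191, 410, 0]) cube([33, 37, 802]);
translate([805, 410, 0]) cube([33, 37, 802]);
translate([224, 410, 0]) cube([581, 37, 33]);
translate([224, 410, 769]) cube([581, 37, 33]);


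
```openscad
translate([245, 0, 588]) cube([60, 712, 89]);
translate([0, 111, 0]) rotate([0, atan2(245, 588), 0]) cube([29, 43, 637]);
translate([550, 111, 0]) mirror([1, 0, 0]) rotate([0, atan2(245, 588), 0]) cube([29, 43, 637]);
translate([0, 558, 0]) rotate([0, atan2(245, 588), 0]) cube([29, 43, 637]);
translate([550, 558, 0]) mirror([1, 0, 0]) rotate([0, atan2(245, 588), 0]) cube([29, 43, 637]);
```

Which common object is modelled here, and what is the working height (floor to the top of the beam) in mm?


A sawhorse. The overall height is 677 mm.

A beam across two mirrored pairs of raked legs — a sawhorse. The beam's underside is at z = 588 (matching the legs' vertical rise in atan2(245, 588)) and the beam is 89 mm tall, so its top is at 588 + 89 = 677 mm. The raked legs top out at the beam's underside, so that is the highest point.


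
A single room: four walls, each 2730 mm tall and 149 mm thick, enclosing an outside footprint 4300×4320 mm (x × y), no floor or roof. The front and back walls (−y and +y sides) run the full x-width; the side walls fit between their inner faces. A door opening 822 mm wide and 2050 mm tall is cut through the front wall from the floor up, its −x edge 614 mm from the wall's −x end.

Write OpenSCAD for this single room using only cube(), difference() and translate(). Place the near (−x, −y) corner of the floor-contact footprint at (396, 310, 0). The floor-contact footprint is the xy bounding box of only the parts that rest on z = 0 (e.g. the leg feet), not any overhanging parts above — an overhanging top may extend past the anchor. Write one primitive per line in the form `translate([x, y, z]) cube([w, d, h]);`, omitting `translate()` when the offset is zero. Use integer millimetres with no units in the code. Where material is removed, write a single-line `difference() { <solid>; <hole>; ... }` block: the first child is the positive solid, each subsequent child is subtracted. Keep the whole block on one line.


difference() { translate([396, 310, 0]) cube([4300, 149, 2730]); translate([1010, 310, 0]) cube([822, 149, 2050]); }
translate([396, 4481, 0]) cube([4300, 149, 2730]);
translate([396, 459, 0]) cube([149, 4022, 2730]);
translate([4547, 459, 0]) cube([149, 4022, 2730]);


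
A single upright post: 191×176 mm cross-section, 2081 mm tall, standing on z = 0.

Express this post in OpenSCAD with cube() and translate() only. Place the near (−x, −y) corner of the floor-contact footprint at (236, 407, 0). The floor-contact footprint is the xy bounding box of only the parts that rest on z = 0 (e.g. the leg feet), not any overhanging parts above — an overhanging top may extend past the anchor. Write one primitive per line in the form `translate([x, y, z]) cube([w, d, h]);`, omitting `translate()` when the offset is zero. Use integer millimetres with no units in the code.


translate([236, 407, 0]) cube([191, 176, 2081]);


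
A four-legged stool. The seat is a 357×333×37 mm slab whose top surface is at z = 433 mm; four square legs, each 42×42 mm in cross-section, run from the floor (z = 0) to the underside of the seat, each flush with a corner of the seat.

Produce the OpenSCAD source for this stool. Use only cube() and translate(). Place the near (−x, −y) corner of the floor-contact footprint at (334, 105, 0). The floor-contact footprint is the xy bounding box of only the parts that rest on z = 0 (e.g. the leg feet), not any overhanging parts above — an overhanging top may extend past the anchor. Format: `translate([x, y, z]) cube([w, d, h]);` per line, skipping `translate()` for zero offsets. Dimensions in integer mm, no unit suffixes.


translate([334, 105, 396]) cube([357, 333, 37]);
translate([334, 105, 0]) cube([42, 42, 396]);
translate([649, 105, 0]) cube([42, 42, 396]);
translate([334, 396, 0]) cube([42, 42, 396]);
translate([649, 396, 0]) cube([42, 42, 396]);


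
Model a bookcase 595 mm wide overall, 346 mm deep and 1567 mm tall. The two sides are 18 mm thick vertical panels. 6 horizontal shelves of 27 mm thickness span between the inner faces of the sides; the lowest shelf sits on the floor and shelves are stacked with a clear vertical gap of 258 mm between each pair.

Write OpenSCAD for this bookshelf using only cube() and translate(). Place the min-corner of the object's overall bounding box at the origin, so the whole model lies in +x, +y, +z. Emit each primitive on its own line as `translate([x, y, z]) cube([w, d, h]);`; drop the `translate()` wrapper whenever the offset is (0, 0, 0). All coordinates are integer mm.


cube([18, 346, 1567]);
translate([577, 0, 0]) cube([18, 346, 1567]);
translate([18, 0, 0]) cube([559, 346, 27]);
translate([18, 0, 285]) cube([559, 346, 27]);
translate([18, 0, 570]) cube([559, 346, 27]);
translate([18, 0, 855]) cube([559, 346, 27]);
translate([18, 0, 1140]) cube([559, 346, 27]);
translate([18, 0, 1425]) cube([559, 346, 27]);


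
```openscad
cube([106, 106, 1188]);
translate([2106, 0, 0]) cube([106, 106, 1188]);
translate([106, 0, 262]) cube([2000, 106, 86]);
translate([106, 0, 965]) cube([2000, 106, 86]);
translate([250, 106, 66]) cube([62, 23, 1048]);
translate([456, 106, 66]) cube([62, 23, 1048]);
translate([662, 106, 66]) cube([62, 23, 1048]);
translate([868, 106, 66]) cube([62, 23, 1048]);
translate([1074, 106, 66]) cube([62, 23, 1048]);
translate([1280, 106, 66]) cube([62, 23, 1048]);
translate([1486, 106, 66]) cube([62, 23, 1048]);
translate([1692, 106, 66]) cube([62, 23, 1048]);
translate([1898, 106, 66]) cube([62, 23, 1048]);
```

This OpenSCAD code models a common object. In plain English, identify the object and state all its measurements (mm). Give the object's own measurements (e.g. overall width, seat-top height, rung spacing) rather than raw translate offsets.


A fence section. Two 106×106 mm posts, 1188 mm tall, stand on the floor with a clear span of 2000 mm between their inner faces. Two horizontal rails of 106×86 mm section span the gap between the posts with their undersides at z = 262 mm and z = 965 mm, flush with the posts' −y face. 9 pickets, each 62 mm wide, 23 mm thick and 1048 mm tall, are fixed to the +y face of the rails with their bottoms at z = 66 mm, spaced across the span with a 144 mm gap after the −x post and between neighbouring pickets, with 146 mm left before the +x post.


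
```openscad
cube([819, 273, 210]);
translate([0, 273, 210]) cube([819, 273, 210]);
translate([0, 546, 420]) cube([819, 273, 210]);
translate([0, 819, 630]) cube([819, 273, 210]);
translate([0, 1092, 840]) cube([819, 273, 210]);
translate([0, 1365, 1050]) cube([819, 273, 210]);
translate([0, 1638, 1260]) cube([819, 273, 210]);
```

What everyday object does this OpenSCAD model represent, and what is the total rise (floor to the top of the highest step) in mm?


A staircase. The total rise is 1470 mm.

7 identical blocks, each offset up and back from the previous — a staircase. Each step is 210 mm tall and there are 7 of them, so the total rise is 7 × 210 = 1470 mm.


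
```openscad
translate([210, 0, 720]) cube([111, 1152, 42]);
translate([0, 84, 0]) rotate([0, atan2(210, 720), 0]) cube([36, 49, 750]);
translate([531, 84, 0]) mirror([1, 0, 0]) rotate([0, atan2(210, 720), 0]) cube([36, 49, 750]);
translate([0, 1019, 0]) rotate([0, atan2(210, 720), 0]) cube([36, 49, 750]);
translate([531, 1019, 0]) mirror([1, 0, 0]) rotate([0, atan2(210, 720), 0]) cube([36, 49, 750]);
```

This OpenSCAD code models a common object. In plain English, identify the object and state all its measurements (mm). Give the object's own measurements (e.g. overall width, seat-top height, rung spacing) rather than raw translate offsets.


A sawhorse. A 111×1152×42 mm beam (x, y, z) sits on two A-frame leg pairs. Each pair is two raked legs of 36×49 mm section (49 mm along y) splaying symmetrically in x. Each leg rises 720 mm vertically over 210 mm of horizontal reach and is 750 mm long along its own axis. Every leg's outer bottom edge rests on the floor and its outer top edge meets a bottom edge of the beam — the left legs (tilting toward +x) meet the beam's −x bottom edge, the right legs (their mirror images, tilting toward −x) meet its +x bottom edge — so the leg tops tuck under the beam, the beam's underside is 720 mm above the floor, and the feet are 531 mm apart outside-to-outside with the beam centred between them. The two leg pairs are set in 84 mm from either end of the beam.


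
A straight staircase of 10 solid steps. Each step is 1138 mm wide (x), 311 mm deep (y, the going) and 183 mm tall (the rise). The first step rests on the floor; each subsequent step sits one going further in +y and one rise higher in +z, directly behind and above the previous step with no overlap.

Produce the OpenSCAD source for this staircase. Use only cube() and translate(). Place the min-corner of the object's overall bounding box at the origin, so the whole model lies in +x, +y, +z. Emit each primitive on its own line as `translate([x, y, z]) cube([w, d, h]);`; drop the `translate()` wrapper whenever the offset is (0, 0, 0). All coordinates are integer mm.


cube([1138, 311, 183]);
translate([0, 311, 183]) cube([1138, 311, 183]);
translate([0, 622, 366]) cube([1138, 311, 183]);
translate([0, 933, 549]) cube([1138, 311, 183]);
translate([0, 1244, 732]) cube([1138, 311, 183]);
translate([0, 1555, 915]) cube([1138, 311, 183]);
translate([0, 1866, 1098]) cube([1138, 311, 183]);
translate([0, 2177, 1281]) cube([1138, 311, 183]);
translate([0, 2488, 1464]) cube([1138, 311, 183]);
translate([0, 2799, 1647]) cube([1138, 311, 183]);


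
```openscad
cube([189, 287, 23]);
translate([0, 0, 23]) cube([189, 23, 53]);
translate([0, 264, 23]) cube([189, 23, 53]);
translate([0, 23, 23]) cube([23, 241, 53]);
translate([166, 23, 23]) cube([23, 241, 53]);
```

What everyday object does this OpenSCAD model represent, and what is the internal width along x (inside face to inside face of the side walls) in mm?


An open box. The internal width is 143 mm.

A 189×287 base slab with four walls standing on it — an open box. The base is 189 mm wide and the walls are 23 mm thick, so the internal width is 189 − 2 × 23 = 143 mm.


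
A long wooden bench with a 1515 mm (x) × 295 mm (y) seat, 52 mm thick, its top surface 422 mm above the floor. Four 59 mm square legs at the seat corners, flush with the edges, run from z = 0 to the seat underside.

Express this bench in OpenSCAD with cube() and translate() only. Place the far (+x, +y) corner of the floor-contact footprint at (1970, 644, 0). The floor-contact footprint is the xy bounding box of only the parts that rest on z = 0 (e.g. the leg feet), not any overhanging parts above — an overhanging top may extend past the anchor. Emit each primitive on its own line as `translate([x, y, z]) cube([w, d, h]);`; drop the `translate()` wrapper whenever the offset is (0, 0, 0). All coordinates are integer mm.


translate([455, 349, 370]) cube([1515, 295, 52]);
translate([455, 349, 0]) cube([59, 59, 370]);
translate([455, 585, 0]) cube([59, 59, 370]);
translate([1911, 349, 0]) cube([59, 59, 370]);
translate([1911, 585, 0]) cube([59, 59, 370]);


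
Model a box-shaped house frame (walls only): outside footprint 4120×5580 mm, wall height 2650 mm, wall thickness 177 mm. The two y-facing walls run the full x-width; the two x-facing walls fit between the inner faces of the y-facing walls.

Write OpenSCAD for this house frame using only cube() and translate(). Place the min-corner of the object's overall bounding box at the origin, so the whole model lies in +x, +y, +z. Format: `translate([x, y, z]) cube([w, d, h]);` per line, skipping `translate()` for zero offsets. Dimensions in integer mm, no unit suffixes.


cube([4120, 177, 2650]);
translate([0, 5403, 0]) cube([4120, 177, 2650]);
translate([0, 177, 0]) cube([177, 5226, 2650]);
translate([3943, 177, 0]) cube([177, 5226, 2650]);


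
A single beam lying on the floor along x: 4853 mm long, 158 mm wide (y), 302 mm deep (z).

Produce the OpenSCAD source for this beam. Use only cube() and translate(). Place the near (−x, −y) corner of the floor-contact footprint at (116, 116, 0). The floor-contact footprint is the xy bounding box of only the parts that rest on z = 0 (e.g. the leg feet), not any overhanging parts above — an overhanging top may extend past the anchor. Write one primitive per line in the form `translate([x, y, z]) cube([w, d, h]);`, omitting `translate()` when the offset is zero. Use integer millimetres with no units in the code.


translate([116, 116, 0]) cube([4853, 158, 302]);


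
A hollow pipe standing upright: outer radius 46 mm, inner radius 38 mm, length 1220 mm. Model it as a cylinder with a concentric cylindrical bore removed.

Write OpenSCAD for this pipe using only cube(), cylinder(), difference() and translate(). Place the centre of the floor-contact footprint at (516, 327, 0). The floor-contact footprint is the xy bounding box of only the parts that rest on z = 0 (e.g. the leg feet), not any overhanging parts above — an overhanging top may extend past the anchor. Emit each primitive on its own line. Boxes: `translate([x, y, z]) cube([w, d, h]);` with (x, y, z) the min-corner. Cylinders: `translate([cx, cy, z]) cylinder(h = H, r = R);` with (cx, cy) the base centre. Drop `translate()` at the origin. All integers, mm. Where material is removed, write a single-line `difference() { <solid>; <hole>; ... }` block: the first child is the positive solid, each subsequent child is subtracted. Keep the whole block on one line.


difference() { translate([516, 327, 0]) cylinder(h = 1220, r = 46); translate([516, 327, 0]) cylinder(h = 1220, r = 38); }


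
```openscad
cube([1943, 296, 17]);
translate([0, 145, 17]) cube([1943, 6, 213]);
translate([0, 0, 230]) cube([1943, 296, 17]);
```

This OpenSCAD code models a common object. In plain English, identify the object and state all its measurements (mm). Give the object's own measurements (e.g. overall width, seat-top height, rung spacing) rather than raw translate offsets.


An I-beam lying along x, 1943 mm long. Overall section height 247 mm. Two flanges 296 mm wide (y) and 17 mm thick, one on the floor and one at the top; a web 6 mm thick runs between them, centred on the flange width.


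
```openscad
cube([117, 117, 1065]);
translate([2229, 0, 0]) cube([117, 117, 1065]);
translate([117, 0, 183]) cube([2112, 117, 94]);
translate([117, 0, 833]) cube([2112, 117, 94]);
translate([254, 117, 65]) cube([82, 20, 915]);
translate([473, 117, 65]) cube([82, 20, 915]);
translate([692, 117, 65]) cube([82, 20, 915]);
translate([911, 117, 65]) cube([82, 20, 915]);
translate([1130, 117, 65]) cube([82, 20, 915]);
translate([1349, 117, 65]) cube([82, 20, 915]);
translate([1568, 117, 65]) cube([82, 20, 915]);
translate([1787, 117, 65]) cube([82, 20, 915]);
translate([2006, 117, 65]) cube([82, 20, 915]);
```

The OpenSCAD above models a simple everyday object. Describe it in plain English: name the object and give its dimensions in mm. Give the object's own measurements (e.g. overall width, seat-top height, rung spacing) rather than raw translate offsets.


A fence section. Two 117×117 mm posts, 1065 mm tall, stand on the floor with a clear span of 2112 mm between their inner faces. Two horizontal rails of 117×94 mm section span the gap between the posts with their undersides at z = 183 mm and z = 833 mm, flush with the posts' −y face. 9 pickets, each 82 mm wide, 20 mm thick and 915 mm tall, are fixed to the +y face of the rails with their bottoms at z = 65 mm, spaced across the span with a 137 mm gap after the −x post and between neighbouring pickets, with 141 mm left before the +x post.


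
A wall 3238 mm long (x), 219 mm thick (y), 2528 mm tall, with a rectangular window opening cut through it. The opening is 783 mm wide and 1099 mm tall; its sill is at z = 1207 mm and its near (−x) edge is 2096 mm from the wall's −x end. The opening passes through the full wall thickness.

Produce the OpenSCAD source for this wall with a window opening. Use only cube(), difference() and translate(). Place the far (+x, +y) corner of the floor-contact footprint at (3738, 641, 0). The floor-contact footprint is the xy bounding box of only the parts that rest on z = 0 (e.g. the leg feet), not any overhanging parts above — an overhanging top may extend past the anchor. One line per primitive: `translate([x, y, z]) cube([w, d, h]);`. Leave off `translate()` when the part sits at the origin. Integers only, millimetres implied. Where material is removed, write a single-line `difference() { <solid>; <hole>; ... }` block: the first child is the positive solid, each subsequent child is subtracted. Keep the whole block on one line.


difference() { translate([500, 422, 0]) cube([3238, 219, 2528]); translate([2596, 422, 1207]) cube([783, 219, 1099]); }


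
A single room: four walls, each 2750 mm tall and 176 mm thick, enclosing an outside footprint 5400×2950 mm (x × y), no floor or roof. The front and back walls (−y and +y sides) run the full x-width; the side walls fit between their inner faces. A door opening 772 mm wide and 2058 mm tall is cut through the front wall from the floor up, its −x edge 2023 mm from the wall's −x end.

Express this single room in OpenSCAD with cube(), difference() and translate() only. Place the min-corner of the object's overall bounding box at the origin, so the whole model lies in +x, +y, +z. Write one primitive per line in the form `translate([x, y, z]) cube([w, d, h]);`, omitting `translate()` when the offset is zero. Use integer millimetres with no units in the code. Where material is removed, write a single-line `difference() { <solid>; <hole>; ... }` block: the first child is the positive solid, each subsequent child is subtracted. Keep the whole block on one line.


difference() { cube([5400, 176, 2750]); translate([2023, 0, 0]) cube([772, 176, 2058]); }
translate([0, 2774, 0]) cube([5400, 176, 2750]);
translate([0, 176, 0]) cube([176, 2598, 2750]);
translate([5224, 176, 0]) cube([176, 2598, 2750]);


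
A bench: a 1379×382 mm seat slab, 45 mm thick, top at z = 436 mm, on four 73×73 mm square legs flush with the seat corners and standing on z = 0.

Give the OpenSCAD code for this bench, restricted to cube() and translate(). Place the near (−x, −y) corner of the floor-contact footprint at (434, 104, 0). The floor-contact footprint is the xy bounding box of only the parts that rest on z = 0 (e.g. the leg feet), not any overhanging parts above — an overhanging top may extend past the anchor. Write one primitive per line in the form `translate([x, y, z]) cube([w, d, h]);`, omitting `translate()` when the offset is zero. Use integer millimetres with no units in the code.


translate([434, 104, 391]) cube([1379, 382, 45]);
translate([434, 104, 0]) cube([73, 73, 391]);
translate([434, 413, 0]) cube([73, 73, 391]);
translate([1740, 104, 0]) cube([73, 73, 391]);
translate([1740, 413, 0]) cube([73, 73, 391]);


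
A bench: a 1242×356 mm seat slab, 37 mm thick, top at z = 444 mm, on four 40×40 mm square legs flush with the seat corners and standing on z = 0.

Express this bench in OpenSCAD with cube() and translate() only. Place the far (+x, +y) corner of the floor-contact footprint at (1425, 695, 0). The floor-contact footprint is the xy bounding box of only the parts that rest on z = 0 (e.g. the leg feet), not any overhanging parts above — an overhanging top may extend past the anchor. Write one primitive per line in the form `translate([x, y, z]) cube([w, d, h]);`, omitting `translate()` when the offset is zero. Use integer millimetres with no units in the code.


translate([183, 339, 407]) cube([1242, 356, 37]);
translate([183, 339, 0]) cube([40, 40, 407]);
translate([183, 655, 0]) cube([40, 40, 407]);
translate([1385, 339, 0]) cube([40, 40, 407]);
translate([1385, 655, 0]) cube([40, 40, 407]);
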